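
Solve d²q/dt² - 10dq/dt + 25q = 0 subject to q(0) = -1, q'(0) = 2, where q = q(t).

Characteristic equation r² - 10r + 25 = 0 has discriminant (-10)² - 4·(25) = 0, so r = 5 is a repeated root.
Hence q_h = (C1 + C2*t)*exp(5*t).
Apply the initial conditions: q(0) = C1 = -1 and q'(0) = C2 + 5*C1 = 2. Solving gives C1 = -1, C2 = 7.

q = -exp(5*t) + 7*t*exp(5*t)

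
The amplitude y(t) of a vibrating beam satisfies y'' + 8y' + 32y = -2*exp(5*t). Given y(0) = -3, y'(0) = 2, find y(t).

y = -2*exp(5*t)/97 - 289*cos(4*t)*exp(-4*t)/97 - 238*exp(-4*t)*sin(4*t)/97

Characteristic equation r² + 8r + 32 = 0 has discriminant (8)² - 4·(32) = -64 < 0, so r = -4 ± 4i.
Hence y_h = C1*cos(4*t)*exp(-4*t) + C2*exp(-4*t)*sin(4*t).
Try y_p = A*exp(5*t). Substituting into the equation and dividing by exp(5*t) gives A = -2/97, so y_p = -2*exp(5*t)/97.
General solution: y = -2*exp(5*t)/97 + C1*cos(4*t)*exp(-4*t) + C2*exp(-4*t)*sin(4*t).
Apply the initial conditions: y(0) = -2/97 + C1 = -3 and y'(0) = -10/97 - 4*C1 + 4*C2 = 2. Solving gives C1 = -289/97, C2 = -238/97.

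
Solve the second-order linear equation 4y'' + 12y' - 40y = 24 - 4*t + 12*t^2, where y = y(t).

Divide through by 4: y'' + 3y' - 10y = 6 - t + 3*t^2.
Characteristic equation r² + 3r - 10 = 0 factors as (r - 2)(r + 5) = 0, so r = 2, -5.
Hence y_h = C1*exp(2*t) + C2*exp(-5*t).
For the particular solution try y_p = A0 + A1*t + A2*t^2. Substituting and matching coefficients of each power of t gives A0 = -171/250, A1 = -2/25, A2 = -3/10, so y_p = -171/250 - 3*t^2/10 - 2*t/25.

y = -171/250 - 3*t**2/10 - 2*t/25 + C1*exp(2*t) + C2*exp(-5*t)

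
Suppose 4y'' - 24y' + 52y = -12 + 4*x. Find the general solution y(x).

Divide through by 4: y'' - 6y' + 13y = -3 + x.
Characteristic equation r² - 6r + 13 = 0 has discriminant (-6)² - 4·(13) = -16 < 0, so r = 3 ± 2i.
Hence y_h = C1*cos(2*x)*exp(3*x) + C2*exp(3*x)*sin(2*x).
For the particular solution try y_p = A0 + A1*x. Substituting and matching coefficients of each power of x gives A0 = -33/169, A1 = 1/13, so y_p = -33/169 + x/13.

y = -33/169 + x/13 + C1*cos(2*x)*exp(3*x) + C2*exp(3*x)*sin(2*x)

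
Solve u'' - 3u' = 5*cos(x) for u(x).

u = C2 - 3*sin(x)/2 - cos(x)/2 + C1*exp(3*x)

Characteristic equation r² - 3r = 0 factors as (r - 3)r = 0, so r = 3, 0.
Hence u_h = C1*exp(3*x) + C2.
Try u_p = A*cos(x) + B*sin(x). Substituting and equating the coefficients of cos(x) and sin(x) gives A = -1/2, B = -3/2, so u_p = -3*sin(x)/2 - cos(x)/2.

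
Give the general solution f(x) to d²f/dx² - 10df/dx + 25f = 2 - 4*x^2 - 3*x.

Characteristic equation r² - 10r + 25 = 0 has discriminant (-10)² - 4·(25) = 0, so r = 5 is a repeated root.
Hence f_h = (C1 + C2*x)*exp(5*x).
For the particular solution try f_p = A0 + A1*x + A2*x^2. Substituting and matching coefficients of each power of x gives A0 = -4/625, A1 = -31/125, A2 = -4/25, so f_p = -4/625 - 31*x/125 - 4*x^2/25.

f = -4/625 - 31*x/125 - 4*x**2/25 + C1*exp(5*x) + C2*x*exp(5*x)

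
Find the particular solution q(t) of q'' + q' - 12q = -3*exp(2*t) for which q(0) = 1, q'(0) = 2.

Characteristic equation r² + r - 12 = 0 factors as (r + 4)(r - 3) = 0, so r = -4, 3.
Hence q_h = C1*exp(-4*t) + C2*exp(3*t).
Try q_p = A*exp(2*t). Substituting into the equation and dividing by exp(2*t) gives A = 1/2, so q_p = exp(2*t)/2.
General solution: q = exp(2*t)/2 + C1*exp(-4*t) + C2*exp(3*t).
Apply the initial conditions: q(0) = 1/2 + C1 + C2 = 1 and q'(0) = 1 - 4*C1 + 3*C2 = 2. Solving gives C1 = 1/14, C2 = 3/7.

q = exp(2*t)/2 + exp(-4*t)/14 + 3*exp(3*t)/7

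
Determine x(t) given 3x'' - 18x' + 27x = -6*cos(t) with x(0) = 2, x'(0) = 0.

x = -4*cos(t)/25 + 3*sin(t)/25 + 54*exp(3*t)/25 - 33*t*exp(3*t)/5

Divide through by 3: x'' - 6x' + 9x = -2*cos(t).
Characteristic equation r² - 6r + 9 = 0 has discriminant (-6)² - 4·(9) = 0, so r = 3 is a repeated root.
Hence x_h = (C1 + C2*t)*exp(3*t).
Try x_p = A*cos(t) + B*sin(t). Substituting and equating the coefficients of cos(t) and sin(t) gives A = -4/25, B = 3/25, so x_p = -4*cos(t)/25 + 3*sin(t)/25.
General solution: x = -4*cos(t)/25 + 3*sin(t)/25 + C1*exp(3*t) + C2*t*exp(3*t).
Apply the initial conditions: x(0) = -4/25 + C1 = 2 and x'(0) = 3/25 + C2 + 3*C1 = 0. Solving gives C1 = 54/25, C2 = -33/5.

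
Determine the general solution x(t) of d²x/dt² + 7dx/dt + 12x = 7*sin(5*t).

Characteristic equation r² + 7r + 12 = 0 factors as (r + 3)(r + 4) = 0, so r = -3, -4.
Hence x_h = C1*exp(-3*t) + C2*exp(-4*t).
Try x_p = A*cos(5*t) + B*sin(5*t). Substituting and equating the coefficients of cos(5t) and sin(5t) gives A = -245/1394, B = -91/1394, so x_p = -245*cos(5*t)/1394 - 91*sin(5*t)/1394.

x = -245*cos(5*t)/1394 - 91*sin(5*t)/1394 + C1*exp(-3*t) + C2*exp(-4*t)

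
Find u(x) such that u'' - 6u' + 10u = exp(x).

Characteristic equation r² - 6r + 10 = 0 has discriminant (-6)² - 4·(10) = -4 < 0, so r = 3 ± i.
Hence u_h = C1*cos(x)*exp(3*x) + C2*exp(3*x)*sin(x).
Try u_p = A*exp(x). Substituting into the equation and dividing by exp(x) gives A = 1/5, so u_p = exp(x)/5.

u = exp(x)/5 + C1*cos(x)*exp(3*x) + C2*exp(3*x)*sin(x)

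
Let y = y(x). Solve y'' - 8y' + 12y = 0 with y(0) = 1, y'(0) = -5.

Characteristic equation r² - 8r + 12 = 0 factors as (r - 2)(r - 6) = 0, so r = 2, 6.
Hence y_h = C1*exp(2*x) + C2*exp(6*x).
Apply the initial conditions: y(0) = C1 + C2 = 1 and y'(0) = 2*C1 + 6*C2 = -5. Solving gives C1 = 11/4, C2 = -7/4.

y = -7*exp(6*x)/4 + 11*exp(2*x)/4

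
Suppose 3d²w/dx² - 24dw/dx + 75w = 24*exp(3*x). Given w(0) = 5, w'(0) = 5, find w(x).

w = 4*exp(3*x)/5 - 71*exp(4*x)*sin(3*x)/15 + 21*cos(3*x)*exp(4*x)/5

Divide through by 3: w'' - 8w' + 25w = 8*exp(3*x).
Characteristic equation r² - 8r + 25 = 0 has discriminant (-8)² - 4·(25) = -36 < 0, so r = 4 ± 3i.
Hence w_h = C1*cos(3*x)*exp(4*x) + C2*exp(4*x)*sin(3*x).
Try w_p = A*exp(3*x). Substituting into the equation and dividing by exp(3*x) gives A = 4/5, so w_p = 4*exp(3*x)/5.
General solution: w = 4*exp(3*x)/5 + C1*cos(3*x)*exp(4*x) + C2*exp(4*x)*sin(3*x).
Apply the initial conditions: w(0) = 4/5 + C1 = 5 and w'(0) = 12/5 + 3*C2 + 4*C1 = 5. Solving gives C1 = 21/5, C2 = -71/15.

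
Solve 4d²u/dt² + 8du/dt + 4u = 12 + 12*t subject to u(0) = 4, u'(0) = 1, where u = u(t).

u = -3 + 3*t + 7*exp(-t) + 5*t*exp(-t)

Divide through by 4: u'' + 2u' + u = 3 + 3*t.
Characteristic equation r² + 2r + 1 = 0 has discriminant (2)² - 4·(1) = 0, so r = -1 is a repeated root.
Hence u_h = (C1 + C2*t)*exp(-t).
For the particular solution try u_p = A0 + A1*t. Substituting and matching coefficients of each power of t gives A0 = -3, A1 = 3, so u_p = -3 + 3*t.
General solution: u = -3 + 3*t + C1*exp(-t) + C2*t*exp(-t).
Apply the initial conditions: u(0) = -3 + C1 = 4 and u'(0) = 3 + C2 - C1 = 1. Solving gives C1 = 7, C2 = 5.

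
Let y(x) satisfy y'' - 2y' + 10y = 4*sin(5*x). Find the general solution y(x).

Characteristic equation r² - 2r + 10 = 0 has discriminant (-2)² - 4·(10) = -36 < 0, so r = 1 ± 3i.
Hence y_h = C1*cos(3*x)*exp(x) + C2*exp(x)*sin(3*x).
Try y_p = A*cos(5*x) + B*sin(5*x). Substituting and equating the coefficients of cos(5x) and sin(5x) gives A = 8/65, B = -12/65, so y_p = -12*sin(5*x)/65 + 8*cos(5*x)/65.

y = -12*sin(5*x)/65 + 8*cos(5*x)/65 + C1*cos(3*x)*exp(x) + C2*exp(x)*sin(3*x)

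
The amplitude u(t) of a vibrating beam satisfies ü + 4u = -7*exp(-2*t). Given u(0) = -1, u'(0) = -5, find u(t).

u = -27*sin(2*t)/8 - 7*exp(-2*t)/8 - cos(2*t)/8

Characteristic equation r² + 4 = 0 has discriminant (0)² - 4·(4) = -16 < 0, so r = ± 2i.
Hence u_h = C1*cos(2*t) + C2*sin(2*t).
Try u_p = A*exp(-2*t). Substituting into the equation and dividing by exp(-2*t) gives A = -7/8, so u_p = -7*exp(-2*t)/8.
General solution: u = -7*exp(-2*t)/8 + C1*cos(2*t) + C2*sin(2*t).
Apply the initial conditions: u(0) = -7/8 + C1 = -1 and u'(0) = 7/4 + 2*C2 = -5. Solving gives C1 = -1/8, C2 = -27/8.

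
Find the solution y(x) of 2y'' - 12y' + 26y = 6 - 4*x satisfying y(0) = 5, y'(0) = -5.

Divide through by 2: y'' - 6y' + 13y = 3 - 2*x.
Characteristic equation r² - 6r + 13 = 0 has discriminant (-6)² - 4·(13) = -16 < 0, so r = 3 ± 2i.
Hence y_h = C1*cos(2*x)*exp(3*x) + C2*exp(3*x)*sin(2*x).
For the particular solution try y_p = A0 + A1*x. Substituting and matching coefficients of each power of x gives A0 = 27/169, A1 = -2/13, so y_p = 27/169 - 2*x/13.
General solution: y = 27/169 - 2*x/13 + C1*cos(2*x)*exp(3*x) + C2*exp(3*x)*sin(2*x).
Apply the initial conditions: y(0) = 27/169 + C1 = 5 and y'(0) = -2/13 + 2*C2 + 3*C1 = -5. Solving gives C1 = 818/169, C2 = -3273/338.

y = 27/169 - 2*x/13 - 3273*exp(3*x)*sin(2*x)/338 + 818*cos(2*x)*exp(3*x)/169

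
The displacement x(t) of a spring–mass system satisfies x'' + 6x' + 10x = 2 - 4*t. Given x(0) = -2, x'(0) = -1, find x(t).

Characteristic equation r² + 6r + 10 = 0 has discriminant (6)² - 4·(10) = -4 < 0, so r = -3 ± i.
Hence x_h = C1*cos(t)*exp(-3*t) + C2*exp(-3*t)*sin(t).
For the particular solution try x_p = A0 + A1*t. Substituting and matching coefficients of each power of t gives A0 = 11/25, A1 = -2/5, so x_p = 11/25 - 2*t/5.
General solution: x = 11/25 - 2*t/5 + C1*cos(t)*exp(-3*t) + C2*exp(-3*t)*sin(t).
Apply the initial conditions: x(0) = 11/25 + C1 = -2 and x'(0) = -2/5 + C2 - 3*C1 = -1. Solving gives C1 = -61/25, C2 = -198/25.

x = 11/25 - 2*t/5 - 198*exp(-3*t)*sin(t)/25 - 61*cos(t)*exp(-3*t)/25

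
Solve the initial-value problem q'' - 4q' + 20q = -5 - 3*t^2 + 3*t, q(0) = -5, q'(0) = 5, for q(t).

Characteristic equation r² - 4r + 20 = 0 has discriminant (-4)² - 4·(20) = -64 < 0, so r = 2 ± 4i.
Hence q_h = C1*cos(4*t)*exp(2*t) + C2*exp(2*t)*sin(4*t).
For the particular solution try q_p = A0 + A1*t + A2*t^2. Substituting and matching coefficients of each power of t gives A0 = -217/1000, A1 = 9/100, A2 = -3/20, so q_p = -217/1000 - 3*t^2/20 + 9*t/100.
General solution: q = -217/1000 - 3*t^2/20 + 9*t/100 + C1*cos(4*t)*exp(2*t) + C2*exp(2*t)*sin(4*t).
Apply the initial conditions: q(0) = -217/1000 + C1 = -5 and q'(0) = 9/100 + 2*C1 + 4*C2 = 5. Solving gives C1 = -4783/1000, C2 = 3619/1000.

q = -217/1000 - 3*t**2/20 + 9*t/100 - 4783*cos(4*t)*exp(2*t)/1000 + 3619*exp(2*t)*sin(4*t)/1000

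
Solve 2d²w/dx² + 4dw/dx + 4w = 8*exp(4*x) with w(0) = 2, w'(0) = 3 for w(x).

Divide through by 2: w'' + 2w' + 2w = 4*exp(4*x).
Characteristic equation r² + 2r + 2 = 0 has discriminant (2)² - 4·(2) = -4 < 0, so r = -1 ± i.
Hence w_h = C1*cos(x)*exp(-x) + C2*exp(-x)*sin(x).
Try w_p = A*exp(4*x). Substituting into the equation and dividing by exp(4*x) gives A = 2/13, so w_p = 2*exp(4*x)/13.
General solution: w = 2*exp(4*x)/13 + C1*cos(x)*exp(-x) + C2*exp(-x)*sin(x).
Apply the initial conditions: w(0) = 2/13 + C1 = 2 and w'(0) = 8/13 + C2 - C1 = 3. Solving gives C1 = 24/13, C2 = 55/13.

w = 2*exp(4*x)/13 + 24*cos(x)*exp(-x)/13 + 55*exp(-x)*sin(x)/13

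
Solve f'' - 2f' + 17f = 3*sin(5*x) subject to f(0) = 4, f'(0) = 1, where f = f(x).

f = -6*sin(5*x)/41 + 15*cos(5*x)/82 - 171*exp(x)*sin(4*x)/328 + 313*cos(4*x)*exp(x)/82

Characteristic equation r² - 2r + 17 = 0 has discriminant (-2)² - 4·(17) = -64 < 0, so r = 1 ± 4i.
Hence f_h = C1*cos(4*x)*exp(x) + C2*exp(x)*sin(4*x).
Try f_p = A*cos(5*x) + B*sin(5*x). Substituting and equating the coefficients of cos(5x) and sin(5x) gives A = 15/82, B = -6/41, so f_p = -6*sin(5*x)/41 + 15*cos(5*x)/82.
General solution: f = -6*sin(5*x)/41 + 15*cos(5*x)/82 + C1*cos(4*x)*exp(x) + C2*exp(x)*sin(4*x).
Apply the initial conditions: f(0) = 15/82 + C1 = 4 and f'(0) = -30/41 + C1 + 4*C2 = 1. Solving gives C1 = 313/82, C2 = -171/328.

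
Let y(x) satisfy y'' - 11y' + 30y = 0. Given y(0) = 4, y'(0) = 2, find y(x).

Characteristic equation r² - 11r + 30 = 0 factors as (r - 6)(r - 5) = 0, so r = 6, 5.
Hence y_h = C1*exp(6*x) + C2*exp(5*x).
Apply the initial conditions: y(0) = C1 + C2 = 4 and y'(0) = 5*C2 + 6*C1 = 2. Solving gives C1 = -18, C2 = 22.

y = -18*exp(6*x) + 22*exp(5*x)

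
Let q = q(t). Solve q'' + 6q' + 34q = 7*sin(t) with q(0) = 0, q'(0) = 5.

Characteristic equation r² + 6r + 34 = 0 has discriminant (6)² - 4·(34) = -100 < 0, so r = -3 ± 5i.
Hence q_h = C1*cos(5*t)*exp(-3*t) + C2*exp(-3*t)*sin(5*t).
Try q_p = A*cos(t) + B*sin(t). Substituting and equating the coefficients of cos(t) and sin(t) gives A = -14/375, B = 77/375, so q_p = -14*cos(t)/375 + 77*sin(t)/375.
General solution: q = -14*cos(t)/375 + 77*sin(t)/375 + C1*cos(5*t)*exp(-3*t) + C2*exp(-3*t)*sin(5*t).
Apply the initial conditions: q(0) = -14/375 + C1 = 0 and q'(0) = 77/375 - 3*C1 + 5*C2 = 5. Solving gives C1 = 14/375, C2 = 368/375.

q = -14*cos(t)/375 + 77*sin(t)/375 + 14*cos(5*t)*exp(-3*t)/375 + 368*exp(-3*t)*sin(5*t)/375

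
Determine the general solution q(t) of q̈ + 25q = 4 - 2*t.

q = 4/25 - 2*t/25 + C1*cos(5*t) + C2*sin(5*t)

Characteristic equation r² + 25 = 0 has discriminant (0)² - 4·(25) = -100 < 0, so r = ± 5i.
Hence q_h = C1*cos(5*t) + C2*sin(5*t).
For the particular solution try q_p = A0 + A1*t. Substituting and matching coefficients of each power of t gives A0 = 4/25, A1 = -2/25, so q_p = 4/25 - 2*t/25.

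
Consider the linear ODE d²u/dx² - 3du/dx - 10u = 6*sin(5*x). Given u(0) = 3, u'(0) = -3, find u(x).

u = -21*sin(5*x)/145 + 9*cos(5*x)/145 + 18*exp(5*x)/35 + 492*exp(-2*x)/203

Characteristic equation r² - 3r - 10 = 0 factors as (r + 2)(r - 5) = 0, so r = -2, 5.
Hence u_h = C1*exp(-2*x) + C2*exp(5*x).
Try u_p = A*cos(5*x) + B*sin(5*x). Substituting and equating the coefficients of cos(5x) and sin(5x) gives A = 9/145, B = -21/145, so u_p = -21*sin(5*x)/145 + 9*cos(5*x)/145.
General solution: u = -21*sin(5*x)/145 + 9*cos(5*x)/145 + C1*exp(-2*x) + C2*exp(5*x).
Apply the initial conditions: u(0) = 9/145 + C1 + C2 = 3 and u'(0) = -21/29 - 2*C1 + 5*C2 = -3. Solving gives C1 = 492/203, C2 = 18/35.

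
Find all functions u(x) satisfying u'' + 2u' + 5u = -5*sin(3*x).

u = 5*sin(3*x)/13 + 15*cos(3*x)/26 + C1*cos(2*x)*exp(-x) + C2*exp(-x)*sin(2*x)

Characteristic equation r² + 2r + 5 = 0 has discriminant (2)² - 4·(5) = -16 < 0, so r = -1 ± 2i.
Hence u_h = C1*cos(2*x)*exp(-x) + C2*exp(-x)*sin(2*x).
Try u_p = A*cos(3*x) + B*sin(3*x). Substituting and equating the coefficients of cos(3x) and sin(3x) gives A = 15/26, B = 5/13, so u_p = 5*sin(3*x)/13 + 15*cos(3*x)/26.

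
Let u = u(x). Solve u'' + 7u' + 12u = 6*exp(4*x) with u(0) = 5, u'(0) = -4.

Characteristic equation r² + 7r + 12 = 0 factors as (r + 3)(r + 4) = 0, so r = -3, -4.
Hence u_h = C1*exp(-3*x) + C2*exp(-4*x).
Try u_p = A*exp(4*x). Substituting into the equation and dividing by exp(4*x) gives A = 3/28, so u_p = 3*exp(4*x)/28.
General solution: u = 3*exp(4*x)/28 + C1*exp(-3*x) + C2*exp(-4*x).
Apply the initial conditions: u(0) = 3/28 + C1 + C2 = 5 and u'(0) = 3/7 - 4*C2 - 3*C1 = -4. Solving gives C1 = 106/7, C2 = -41/4.

u = -41*exp(-4*x)/4 + 3*exp(4*x)/28 + 106*exp(-3*x)/7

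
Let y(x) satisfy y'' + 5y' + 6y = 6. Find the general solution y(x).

Characteristic equation r² + 5r + 6 = 0 factors as (r + 2)(r + 3) = 0, so r = -2, -3.
Hence y_h = C1*exp(-2*x) + C2*exp(-3*x).
For the particular solution try y_p = A0. Substituting and matching coefficients of each power of x gives A0 = 1, so y_p = 1.

y = 1 + C1*exp(-2*x) + C2*exp(-3*x)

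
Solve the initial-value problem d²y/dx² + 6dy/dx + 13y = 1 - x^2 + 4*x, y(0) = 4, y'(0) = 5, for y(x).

y = -189/2197 - x**2/13 + 64*x/169 + 8977*cos(2*x)*exp(-3*x)/2197 + 18542*exp(-3*x)*sin(2*x)/2197

Characteristic equation r² + 6r + 13 = 0 has discriminant (6)² - 4·(13) = -16 < 0, so r = -3 ± 2i.
Hence y_h = C1*cos(2*x)*exp(-3*x) + C2*exp(-3*x)*sin(2*x).
For the particular solution try y_p = A0 + A1*x + A2*x^2. Substituting and matching coefficients of each power of x gives A0 = -189/2197, A1 = 64/169, A2 = -1/13, so y_p = -189/2197 - x^2/13 + 64*x/169.
General solution: y = -189/2197 - x^2/13 + 64*x/169 + C1*cos(2*x)*exp(-3*x) + C2*exp(-3*x)*sin(2*x).
Apply the initial conditions: y(0) = -189/2197 + C1 = 4 and y'(0) = 64/169 - 3*C1 + 2*C2 = 5. Solving gives C1 = 8977/2197, C2 = 18542/2197.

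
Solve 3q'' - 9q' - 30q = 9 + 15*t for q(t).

Divide through by 3: q'' - 3q' - 10q = 3 + 5*t.
Characteristic equation r² - 3r - 10 = 0 factors as (r - 5)(r + 2) = 0, so r = 5, -2.
Hence q_h = C1*exp(5*t) + C2*exp(-2*t).
For the particular solution try q_p = A0 + A1*t. Substituting and matching coefficients of each power of t gives A0 = -3/20, A1 = -1/2, so q_p = -3/20 - t/2.

q = -3/20 - t/2 + C1*exp(5*t) + C2*exp(-2*t)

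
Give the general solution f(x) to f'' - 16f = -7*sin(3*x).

f = 7*sin(3*x)/25 + C1*exp(-4*x) + C2*exp(4*x)

Characteristic equation r² - 16 = 0 factors as (r + 4)(r - 4) = 0, so r = -4, 4.
Hence f_h = C1*exp(-4*x) + C2*exp(4*x).
Try f_p = A*cos(3*x) + B*sin(3*x). Substituting and equating the coefficients of cos(3x) and sin(3x) gives A = 0, B = 7/25, so f_p = 7*sin(3*x)/25.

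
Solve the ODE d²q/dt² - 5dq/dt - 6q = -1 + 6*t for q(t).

q = 1 - t + C1*exp(6*t) + C2*exp(-t)

Characteristic equation r² - 5r - 6 = 0 factors as (r - 6)(r + 1) = 0, so r = 6, -1.
Hence q_h = C1*exp(6*t) + C2*exp(-t).
For the particular solution try q_p = A0 + A1*t. Substituting and matching coefficients of each power of t gives A0 = 1, A1 = -1, so q_p = 1 - t.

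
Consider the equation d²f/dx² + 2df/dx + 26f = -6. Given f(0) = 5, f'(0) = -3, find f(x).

f = -3/13 + 29*exp(-x)*sin(5*x)/65 + 68*cos(5*x)*exp(-x)/13

Characteristic equation r² + 2r + 26 = 0 has discriminant (2)² - 4·(26) = -100 < 0, so r = -1 ± 5i.
Hence f_h = C1*cos(5*x)*exp(-x) + C2*exp(-x)*sin(5*x).
For the particular solution try f_p = A0. Substituting and matching coefficients of each power of x gives A0 = -3/13, so f_p = -3/13.
General solution: f = -3/13 + C1*cos(5*x)*exp(-x) + C2*exp(-x)*sin(5*x).
Apply the initial conditions: f(0) = -3/13 + C1 = 5 and f'(0) = -C1 + 5*C2 = -3. Solving gives C1 = 68/13, C2 = 29/65.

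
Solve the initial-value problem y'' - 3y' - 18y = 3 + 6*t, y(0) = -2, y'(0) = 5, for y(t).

Characteristic equation r² - 3r - 18 = 0 factors as (r + 3)(r - 6) = 0, so r = -3, 6.
Hence y_h = C1*exp(-3*t) + C2*exp(6*t).
For the particular solution try y_p = A0 + A1*t. Substituting and matching coefficients of each power of t gives A0 = -1/9, A1 = -1/3, so y_p = -1/9 - t/3.
General solution: y = -1/9 - t/3 + C1*exp(-3*t) + C2*exp(6*t).
Apply the initial conditions: y(0) = -1/9 + C1 + C2 = -2 and y'(0) = -1/3 - 3*C1 + 6*C2 = 5. Solving gives C1 = -50/27, C2 = -1/27.

y = -1/9 - 50*exp(-3*t)/27 - t/3 - exp(6*t)/27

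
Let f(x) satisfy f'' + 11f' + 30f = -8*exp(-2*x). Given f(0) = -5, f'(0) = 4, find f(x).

f = 19*exp(-6*x) - 70*exp(-5*x)/3 - 2*exp(-2*x)/3

Characteristic equation r² + 11r + 30 = 0 factors as (r + 5)(r + 6) = 0, so r = -5, -6.
Hence f_h = C1*exp(-5*x) + C2*exp(-6*x).
Try f_p = A*exp(-2*x). Substituting into the equation and dividing by exp(-2*x) gives A = -2/3, so f_p = -2*exp(-2*x)/3.
General solution: f = -2*exp(-2*x)/3 + C1*exp(-5*x) + C2*exp(-6*x).
Apply the initial conditions: f(0) = -2/3 + C1 + C2 = -5 and f'(0) = 4/3 - 6*C2 - 5*C1 = 4. Solving gives C1 = -70/3, C2 = 19.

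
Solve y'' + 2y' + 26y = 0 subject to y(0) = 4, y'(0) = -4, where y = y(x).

y = 4*cos(5*x)*exp(-x)

Characteristic equation r² + 2r + 26 = 0 has discriminant (2)² - 4·(26) = -100 < 0, so r = -1 ± 5i.
Hence y_h = C1*cos(5*x)*exp(-x) + C2*exp(-x)*sin(5*x).
Apply the initial conditions: y(0) = C1 = 4 and y'(0) = -C1 + 5*C2 = -4. Solving gives C1 = 4, C2 = 0.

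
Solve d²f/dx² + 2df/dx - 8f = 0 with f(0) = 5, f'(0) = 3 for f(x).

f = 7*exp(-4*x)/6 + 23*exp(2*x)/6

Characteristic equation r² + 2r - 8 = 0 factors as (r - 2)(r + 4) = 0, so r = 2, -4.
Hence f_h = C1*exp(2*x) + C2*exp(-4*x).
Apply the initial conditions: f(0) = C1 + C2 = 5 and f'(0) = -4*C2 + 2*C1 = 3. Solving gives C1 = 23/6, C2 = 7/6.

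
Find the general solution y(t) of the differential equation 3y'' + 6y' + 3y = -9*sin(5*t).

Divide through by 3: y'' + 2y' + y = -3*sin(5*t).
Characteristic equation r² + 2r + 1 = 0 has discriminant (2)² - 4·(1) = 0, so r = -1 is a repeated root.
Hence y_h = (C1 + C2*t)*exp(-t).
Try y_p = A*cos(5*t) + B*sin(5*t). Substituting and equating the coefficients of cos(5t) and sin(5t) gives A = 15/338, B = 18/169, so y_p = 15*cos(5*t)/338 + 18*sin(5*t)/169.

y = 15*cos(5*t)/338 + 18*sin(5*t)/169 + C1*exp(-t) + C2*t*exp(-t)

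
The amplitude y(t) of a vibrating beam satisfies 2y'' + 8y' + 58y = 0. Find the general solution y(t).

Divide through by 2: y'' + 4y' + 29y = 0.
Characteristic equation r² + 4r + 29 = 0 has discriminant (4)² - 4·(29) = -100 < 0, so r = -2 ± 5i.
Hence y_h = C1*cos(5*t)*exp(-2*t) + C2*exp(-2*t)*sin(5*t).

y = C1*cos(5*t)*exp(-2*t) + C2*exp(-2*t)*sin(5*t)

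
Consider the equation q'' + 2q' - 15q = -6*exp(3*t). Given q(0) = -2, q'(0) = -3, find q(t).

q = -49*exp(3*t)/32 - 15*exp(-5*t)/32 - 3*t*exp(3*t)/4

Characteristic equation r² + 2r - 15 = 0 factors as (r + 5)(r - 3) = 0, so r = -5, 3.
Hence q_h = C1*exp(-5*t) + C2*exp(3*t).
Since exp(3*t) solves the homogeneous equation (r = 3 is a root of multiplicity 1), multiply the trial by t. Try q_p = A*t*exp(3*t). Substituting into the equation and dividing by exp(3*t) gives A = -3/4, so q_p = -3*t*exp(3*t)/4.
General solution: q = C1*exp(-5*t) + C2*exp(3*t) - 3*t*exp(3*t)/4.
Apply the initial conditions: q(0) = C1 + C2 = -2 and q'(0) = -3/4 - 5*C1 + 3*C2 = -3. Solving gives C1 = -15/32, C2 = -49/32.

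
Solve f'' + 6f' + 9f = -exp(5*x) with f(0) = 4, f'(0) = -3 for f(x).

f = -exp(5*x)/64 + 257*exp(-3*x)/64 + 73*x*exp(-3*x)/8

Characteristic equation r² + 6r + 9 = 0 has discriminant (6)² - 4·(9) = 0, so r = -3 is a repeated root.
Hence f_h = (C1 + C2*x)*exp(-3*x).
Try f_p = A*exp(5*x). Substituting into the equation and dividing by exp(5*x) gives A = -1/64, so f_p = -exp(5*x)/64.
General solution: f = -exp(5*x)/64 + C1*exp(-3*x) + C2*x*exp(-3*x).
Apply the initial conditions: f(0) = -1/64 + C1 = 4 and f'(0) = -5/64 + C2 - 3*C1 = -3. Solving gives C1 = 257/64, C2 = 73/8.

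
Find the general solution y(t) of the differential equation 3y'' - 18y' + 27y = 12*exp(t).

y = C1*exp(3*t) + C2*t*exp(3*t) + exp(t)

Divide through by 3: y'' - 6y' + 9y = 4*exp(t).
Characteristic equation r² - 6r + 9 = 0 has discriminant (-6)² - 4·(9) = 0, so r = 3 is a repeated root.
Hence y_h = (C1 + C2*t)*exp(3*t).
Try y_p = A*exp(t). Substituting into the equation and dividing by exp(t) gives A = 1, so y_p = exp(t).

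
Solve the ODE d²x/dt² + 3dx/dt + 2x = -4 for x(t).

Characteristic equation r² + 3r + 2 = 0 factors as (r + 2)(r + 1) = 0, so r = -2, -1.
Hence x_h = C1*exp(-2*t) + C2*exp(-t).
For the particular solution try x_p = A0. Substituting and matching coefficients of each power of t gives A0 = -2, so x_p = -2.

x = -2 + C1*exp(-2*t) + C2*exp(-t)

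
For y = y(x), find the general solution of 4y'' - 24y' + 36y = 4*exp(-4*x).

Divide through by 4: y'' - 6y' + 9y = exp(-4*x).
Characteristic equation r² - 6r + 9 = 0 has discriminant (-6)² - 4·(9) = 0, so r = 3 is a repeated root.
Hence y_h = (C1 + C2*x)*exp(3*x).
Try y_p = A*exp(-4*x). Substituting into the equation and dividing by exp(-4*x) gives A = 1/49, so y_p = exp(-4*x)/49.

y = exp(-4*x)/49 + C1*exp(3*x) + C2*x*exp(3*x)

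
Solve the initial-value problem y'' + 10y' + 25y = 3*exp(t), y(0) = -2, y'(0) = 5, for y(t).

y = -25*exp(-5*t)/12 + exp(t)/12 - 11*t*exp(-5*t)/2

Characteristic equation r² + 10r + 25 = 0 has discriminant (10)² - 4·(25) = 0, so r = -5 is a repeated root.
Hence y_h = (C1 + C2*t)*exp(-5*t).
Try y_p = A*exp(t). Substituting into the equation and dividing by exp(t) gives A = 1/12, so y_p = exp(t)/12.
General solution: y = exp(t)/12 + C1*exp(-5*t) + C2*t*exp(-5*t).
Apply the initial conditions: y(0) = 1/12 + C1 = -2 and y'(0) = 1/12 + C2 - 5*C1 = 5. Solving gives C1 = -25/12, C2 = -11/2.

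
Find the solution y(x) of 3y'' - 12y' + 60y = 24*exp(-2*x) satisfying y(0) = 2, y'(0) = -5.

Divide through by 3: y'' - 4y' + 20y = 8*exp(-2*x).
Characteristic equation r² - 4r + 20 = 0 has discriminant (-4)² - 4·(20) = -64 < 0, so r = 2 ± 4i.
Hence y_h = C1*cos(4*x)*exp(2*x) + C2*exp(2*x)*sin(4*x).
Try y_p = A*exp(-2*x). Substituting into the equation and dividing by exp(-2*x) gives A = 1/4, so y_p = exp(-2*x)/4.
General solution: y = exp(-2*x)/4 + C1*cos(4*x)*exp(2*x) + C2*exp(2*x)*sin(4*x).
Apply the initial conditions: y(0) = 1/4 + C1 = 2 and y'(0) = -1/2 + 2*C1 + 4*C2 = -5. Solving gives C1 = 7/4, C2 = -2.

y = exp(-2*x)/4 - 2*exp(2*x)*sin(4*x) + 7*cos(4*x)*exp(2*x)/4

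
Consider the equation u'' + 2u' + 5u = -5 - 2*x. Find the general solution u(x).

u = -21/25 - 2*x/5 + C1*cos(2*x)*exp(-x) + C2*exp(-x)*sin(2*x)

Characteristic equation r² + 2r + 5 = 0 has discriminant (2)² - 4·(5) = -16 < 0, so r = -1 ± 2i.
Hence u_h = C1*cos(2*x)*exp(-x) + C2*exp(-x)*sin(2*x).
For the particular solution try u_p = A0 + A1*x. Substituting and matching coefficients of each power of x gives A0 = -21/25, A1 = -2/5, so u_p = -21/25 - 2*x/5.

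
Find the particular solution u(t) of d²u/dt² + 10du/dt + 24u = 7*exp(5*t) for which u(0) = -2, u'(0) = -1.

Characteristic equation r² + 10r + 24 = 0 factors as (r + 4)(r + 6) = 0, so r = -4, -6.
Hence u_h = C1*exp(-4*t) + C2*exp(-6*t).
Try u_p = A*exp(5*t). Substituting into the equation and dividing by exp(5*t) gives A = 7/99, so u_p = 7*exp(5*t)/99.
General solution: u = 7*exp(5*t)/99 + C1*exp(-4*t) + C2*exp(-6*t).
Apply the initial conditions: u(0) = 7/99 + C1 + C2 = -2 and u'(0) = 35/99 - 6*C2 - 4*C1 = -1. Solving gives C1 = -62/9, C2 = 53/11.

u = -62*exp(-4*t)/9 + 7*exp(5*t)/99 + 53*exp(-6*t)/11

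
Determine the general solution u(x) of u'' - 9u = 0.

u = C1*exp(3*x) + C2*exp(-3*x)

Characteristic equation r² - 9 = 0 factors as (r - 3)(r + 3) = 0, so r = 3, -3.
Hence u_h = C1*exp(3*x) + C2*exp(-3*x).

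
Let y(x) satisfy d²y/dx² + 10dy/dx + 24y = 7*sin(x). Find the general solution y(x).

y = -70*cos(x)/629 + 161*sin(x)/629 + C1*exp(-4*x) + C2*exp(-6*x)

Characteristic equation r² + 10r + 24 = 0 factors as (r + 4)(r + 6) = 0, so r = -4, -6.
Hence y_h = C1*exp(-4*x) + C2*exp(-6*x).
Try y_p = A*cos(x) + B*sin(x). Substituting and equating the coefficients of cos(x) and sin(x) gives A = -70/629, B = 161/629, so y_p = -70*cos(x)/629 + 161*sin(x)/629.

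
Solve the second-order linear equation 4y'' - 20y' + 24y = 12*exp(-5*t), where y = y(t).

Divide through by 4: y'' - 5y' + 6y = 3*exp(-5*t).
Characteristic equation r² - 5r + 6 = 0 factors as (r - 2)(r - 3) = 0, so r = 2, 3.
Hence y_h = C1*exp(2*t) + C2*exp(3*t).
Try y_p = A*exp(-5*t). Substituting into the equation and dividing by exp(-5*t) gives A = 3/56, so y_p = 3*exp(-5*t)/56.

y = 3*exp(-5*t)/56 + C1*exp(2*t) + C2*exp(3*t)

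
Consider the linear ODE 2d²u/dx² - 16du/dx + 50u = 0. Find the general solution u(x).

u = C1*cos(3*x)*exp(4*x) + C2*exp(4*x)*sin(3*x)

Divide through by 2: u'' - 8u' + 25u = 0.
Characteristic equation r² - 8r + 25 = 0 has discriminant (-8)² - 4·(25) = -36 < 0, so r = 4 ± 3i.
Hence u_h = C1*cos(3*x)*exp(4*x) + C2*exp(4*x)*sin(3*x).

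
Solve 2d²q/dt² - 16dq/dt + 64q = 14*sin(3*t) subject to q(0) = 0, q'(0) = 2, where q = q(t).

q = 161*sin(3*t)/1105 + 168*cos(3*t)/1105 - 168*cos(4*t)*exp(4*t)/1105 + 2399*exp(4*t)*sin(4*t)/4420

Divide through by 2: q'' - 8q' + 32q = 7*sin(3*t).
Characteristic equation r² - 8r + 32 = 0 has discriminant (-8)² - 4·(32) = -64 < 0, so r = 4 ± 4i.
Hence q_h = C1*cos(4*t)*exp(4*t) + C2*exp(4*t)*sin(4*t).
Try q_p = A*cos(3*t) + B*sin(3*t). Substituting and equating the coefficients of cos(3t) and sin(3t) gives A = 168/1105, B = 161/1105, so q_p = 161*sin(3*t)/1105 + 168*cos(3*t)/1105.
General solution: q = 161*sin(3*t)/1105 + 168*cos(3*t)/1105 + C1*cos(4*t)*exp(4*t) + C2*exp(4*t)*sin(4*t).
Apply the initial conditions: q(0) = 168/1105 + C1 = 0 and q'(0) = 483/1105 + 4*C1 + 4*C2 = 2. Solving gives C1 = -168/1105, C2 = 2399/4420.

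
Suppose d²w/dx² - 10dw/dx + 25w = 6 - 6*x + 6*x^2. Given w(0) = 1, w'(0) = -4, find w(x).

Characteristic equation r² - 10r + 25 = 0 has discriminant (-10)² - 4·(25) = 0, so r = 5 is a repeated root.
Hence w_h = (C1 + C2*x)*exp(5*x).
For the particular solution try w_p = A0 + A1*x + A2*x^2. Substituting and matching coefficients of each power of x gives A0 = 126/625, A1 = -6/125, A2 = 6/25, so w_p = 126/625 - 6*x/125 + 6*x^2/25.
General solution: w = 126/625 - 6*x/125 + 6*x^2/25 + C1*exp(5*x) + C2*x*exp(5*x).
Apply the initial conditions: w(0) = 126/625 + C1 = 1 and w'(0) = -6/125 + C2 + 5*C1 = -4. Solving gives C1 = 499/625, C2 = -993/125.

w = 126/625 - 6*x/125 + 6*x**2/25 + 499*exp(5*x)/625 - 993*x*exp(5*x)/125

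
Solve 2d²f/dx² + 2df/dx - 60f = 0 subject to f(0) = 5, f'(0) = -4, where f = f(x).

Divide through by 2: f'' + f' - 30f = 0.
Characteristic equation r² + r - 30 = 0 factors as (r + 6)(r - 5) = 0, so r = -6, 5.
Hence f_h = C1*exp(-6*x) + C2*exp(5*x).
Apply the initial conditions: f(0) = C1 + C2 = 5 and f'(0) = -6*C1 + 5*C2 = -4. Solving gives C1 = 29/11, C2 = 26/11.

f = 26*exp(5*x)/11 + 29*exp(-6*x)/11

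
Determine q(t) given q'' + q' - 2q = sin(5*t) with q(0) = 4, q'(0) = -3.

Characteristic equation r² + r - 2 = 0 factors as (r - 1)(r + 2) = 0, so r = 1, -2.
Hence q_h = C1*exp(t) + C2*exp(-2*t).
Try q_p = A*cos(5*t) + B*sin(5*t). Substituting and equating the coefficients of cos(5t) and sin(5t) gives A = -5/754, B = -27/754, so q_p = -27*sin(5*t)/754 - 5*cos(5*t)/754.
General solution: q = -27*sin(5*t)/754 - 5*cos(5*t)/754 + C1*exp(t) + C2*exp(-2*t).
Apply the initial conditions: q(0) = -5/754 + C1 + C2 = 4 and q'(0) = -135/754 + C1 - 2*C2 = -3. Solving gives C1 = 45/26, C2 = 66/29.

q = -27*sin(5*t)/754 - 5*cos(5*t)/754 + 45*exp(t)/26 + 66*exp(-2*t)/29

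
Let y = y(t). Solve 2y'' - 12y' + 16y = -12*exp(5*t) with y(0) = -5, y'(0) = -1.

Divide through by 2: y'' - 6y' + 8y = -6*exp(5*t).
Characteristic equation r² - 6r + 8 = 0 factors as (r - 4)(r - 2) = 0, so r = 4, 2.
Hence y_h = C1*exp(4*t) + C2*exp(2*t).
Try y_p = A*exp(5*t). Substituting into the equation and dividing by exp(5*t) gives A = -2, so y_p = -2*exp(5*t).
General solution: y = -2*exp(5*t) + C1*exp(4*t) + C2*exp(2*t).
Apply the initial conditions: y(0) = -2 + C1 + C2 = -5 and y'(0) = -10 + 2*C2 + 4*C1 = -1. Solving gives C1 = 15/2, C2 = -21/2.

y = -2*exp(5*t) - 21*exp(2*t)/2 + 15*exp(4*t)/2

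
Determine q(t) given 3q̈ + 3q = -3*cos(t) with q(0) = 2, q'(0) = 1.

Divide through by 3: q'' + q = -cos(t).
Characteristic equation r² + 1 = 0 has discriminant (0)² - 4·(1) = -4 < 0, so r = ± i.
Hence q_h = C1*cos(t) + C2*sin(t).
Since ±1i are characteristic roots, multiply the trial by t. Try q_p = t*(A*cos(t) + B*sin(t)). Substituting and equating the coefficients of cos(t) and sin(t) gives A = 0, B = -1/2, so q_p = -t*sin(t)/2.
General solution: q = C1*cos(t) + C2*sin(t) - t*sin(t)/2.
Apply the initial conditions: q(0) = C1 = 2 and q'(0) = C2 = 1. Solving gives C1 = 2, C2 = 1.

q = 2*cos(t) - t*sin(t)/2 + sin(t)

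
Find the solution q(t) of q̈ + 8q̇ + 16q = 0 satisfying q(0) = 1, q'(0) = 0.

Characteristic equation r² + 8r + 16 = 0 has discriminant (8)² - 4·(16) = 0, so r = -4 is a repeated root.
Hence q_h = (C1 + C2*t)*exp(-4*t).
Apply the initial conditions: q(0) = C1 = 1 and q'(0) = C2 - 4*C1 = 0. Solving gives C1 = 1, C2 = 4.

q = 4*t*exp(-4*t) + exp(-4*t)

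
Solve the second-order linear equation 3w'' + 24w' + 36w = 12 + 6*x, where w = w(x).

w = 2/9 + x/6 + C1*exp(-6*x) + C2*exp(-2*x)

Divide through by 3: w'' + 8w' + 12w = 4 + 2*x.
Characteristic equation r² + 8r + 12 = 0 factors as (r + 6)(r + 2) = 0, so r = -6, -2.
Hence w_h = C1*exp(-6*x) + C2*exp(-2*x).
For the particular solution try w_p = A0 + A1*x. Substituting and matching coefficients of each power of x gives A0 = 2/9, A1 = 1/6, so w_p = 2/9 + x/6.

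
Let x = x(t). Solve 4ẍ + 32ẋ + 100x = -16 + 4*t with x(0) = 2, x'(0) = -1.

x = -108/625 + t/25 + 1358*cos(3*t)*exp(-4*t)/625 + 1594*exp(-4*t)*sin(3*t)/625

Divide through by 4: x'' + 8x' + 25x = -4 + t.
Characteristic equation r² + 8r + 25 = 0 has discriminant (8)² - 4·(25) = -36 < 0, so r = -4 ± 3i.
Hence x_h = C1*cos(3*t)*exp(-4*t) + C2*exp(-4*t)*sin(3*t).
For the particular solution try x_p = A0 + A1*t. Substituting and matching coefficients of each power of t gives A0 = -108/625, A1 = 1/25, so x_p = -108/625 + t/25.
General solution: x = -108/625 + t/25 + C1*cos(3*t)*exp(-4*t) + C2*exp(-4*t)*sin(3*t).
Apply the initial conditions: x(0) = -108/625 + C1 = 2 and x'(0) = 1/25 - 4*C1 + 3*C2 = -1. Solving gives C1 = 1358/625, C2 = 1594/625.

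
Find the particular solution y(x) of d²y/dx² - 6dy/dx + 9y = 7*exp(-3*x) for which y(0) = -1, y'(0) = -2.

Characteristic equation r² - 6r + 9 = 0 has discriminant (-6)² - 4·(9) = 0, so r = 3 is a repeated root.
Hence y_h = (C1 + C2*x)*exp(3*x).
Try y_p = A*exp(-3*x). Substituting into the equation and dividing by exp(-3*x) gives A = 7/36, so y_p = 7*exp(-3*x)/36.
General solution: y = 7*exp(-3*x)/36 + C1*exp(3*x) + C2*x*exp(3*x).
Apply the initial conditions: y(0) = 7/36 + C1 = -1 and y'(0) = -7/12 + C2 + 3*C1 = -2. Solving gives C1 = -43/36, C2 = 13/6.

y = -43*exp(3*x)/36 + 7*exp(-3*x)/36 + 13*x*exp(3*x)/6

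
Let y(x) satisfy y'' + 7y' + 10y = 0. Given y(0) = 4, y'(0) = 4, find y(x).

Characteristic equation r² + 7r + 10 = 0 factors as (r + 2)(r + 5) = 0, so r = -2, -5.
Hence y_h = C1*exp(-2*x) + C2*exp(-5*x).
Apply the initial conditions: y(0) = C1 + C2 = 4 and y'(0) = -5*C2 - 2*C1 = 4. Solving gives C1 = 8, C2 = -4.

y = -4*exp(-5*x) + 8*exp(-2*x)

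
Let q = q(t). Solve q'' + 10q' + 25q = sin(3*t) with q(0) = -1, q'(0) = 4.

Characteristic equation r² + 10r + 25 = 0 has discriminant (10)² - 4·(25) = 0, so r = -5 is a repeated root.
Hence q_h = (C1 + C2*t)*exp(-5*t).
Try q_p = A*cos(3*t) + B*sin(3*t). Substituting and equating the coefficients of cos(3t) and sin(3t) gives A = -15/578, B = 4/289, so q_p = -15*cos(3*t)/578 + 4*sin(3*t)/289.
General solution: q = -15*cos(3*t)/578 + 4*sin(3*t)/289 + C1*exp(-5*t) + C2*t*exp(-5*t).
Apply the initial conditions: q(0) = -15/578 + C1 = -1 and q'(0) = 12/289 + C2 - 5*C1 = 4. Solving gives C1 = -563/578, C2 = -31/34.

q = -563*exp(-5*t)/578 - 15*cos(3*t)/578 + 4*sin(3*t)/289 - 31*t*exp(-5*t)/34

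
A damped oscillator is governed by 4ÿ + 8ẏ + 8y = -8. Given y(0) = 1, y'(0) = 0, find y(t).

y = -1 + 2*cos(t)*exp(-t) + 2*exp(-t)*sin(t)

Divide through by 4: y'' + 2y' + 2y = -2.
Characteristic equation r² + 2r + 2 = 0 has discriminant (2)² - 4·(2) = -4 < 0, so r = -1 ± i.
Hence y_h = C1*cos(t)*exp(-t) + C2*exp(-t)*sin(t).
For the particular solution try y_p = A0. Substituting and matching coefficients of each power of t gives A0 = -1, so y_p = -1.
General solution: y = -1 + C1*cos(t)*exp(-t) + C2*exp(-t)*sin(t).
Apply the initial conditions: y(0) = -1 + C1 = 1 and y'(0) = C2 - C1 = 0. Solving gives C1 = 2, C2 = 2.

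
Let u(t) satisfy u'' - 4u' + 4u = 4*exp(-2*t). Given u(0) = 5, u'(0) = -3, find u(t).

Characteristic equation r² - 4r + 4 = 0 has discriminant (-4)² - 4·(4) = 0, so r = 2 is a repeated root.
Hence u_h = (C1 + C2*t)*exp(2*t).
Try u_p = A*exp(-2*t). Substituting into the equation and dividing by exp(-2*t) gives A = 1/4, so u_p = exp(-2*t)/4.
General solution: u = exp(-2*t)/4 + C1*exp(2*t) + C2*t*exp(2*t).
Apply the initial conditions: u(0) = 1/4 + C1 = 5 and u'(0) = -1/2 + C2 + 2*C1 = -3. Solving gives C1 = 19/4, C2 = -12.

u = exp(-2*t)/4 + 19*exp(2*t)/4 - 12*t*exp(2*t)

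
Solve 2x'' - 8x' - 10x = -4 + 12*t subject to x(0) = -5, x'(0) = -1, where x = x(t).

Divide through by 2: x'' - 4x' - 5x = -2 + 6*t.
Characteristic equation r² - 4r - 5 = 0 factors as (r + 1)(r - 5) = 0, so r = -1, 5.
Hence x_h = C1*exp(-t) + C2*exp(5*t).
For the particular solution try x_p = A0 + A1*t. Substituting and matching coefficients of each power of t gives A0 = 34/25, A1 = -6/5, so x_p = 34/25 - 6*t/5.
General solution: x = 34/25 - 6*t/5 + C1*exp(-t) + C2*exp(5*t).
Apply the initial conditions: x(0) = 34/25 + C1 + C2 = -5 and x'(0) = -6/5 - C1 + 5*C2 = -1. Solving gives C1 = -16/3, C2 = -77/75.

x = 34/25 - 77*exp(5*t)/75 - 16*exp(-t)/3 - 6*t/5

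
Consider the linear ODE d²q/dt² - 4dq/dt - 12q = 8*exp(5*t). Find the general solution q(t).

Characteristic equation r² - 4r - 12 = 0 factors as (r + 2)(r - 6) = 0, so r = -2, 6.
Hence q_h = C1*exp(-2*t) + C2*exp(6*t).
Try q_p = A*exp(5*t). Substituting into the equation and dividing by exp(5*t) gives A = -8/7, so q_p = -8*exp(5*t)/7.

q = -8*exp(5*t)/7 + C1*exp(-2*t) + C2*exp(6*t)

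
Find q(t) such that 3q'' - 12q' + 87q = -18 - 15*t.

q = -194/841 - 5*t/29 + C1*cos(5*t)*exp(2*t) + C2*exp(2*t)*sin(5*t)

Divide through by 3: q'' - 4q' + 29q = -6 - 5*t.
Characteristic equation r² - 4r + 29 = 0 has discriminant (-4)² - 4·(29) = -100 < 0, so r = 2 ± 5i.
Hence q_h = C1*cos(5*t)*exp(2*t) + C2*exp(2*t)*sin(5*t).
For the particular solution try q_p = A0 + A1*t. Substituting and matching coefficients of each power of t gives A0 = -194/841, A1 = -5/29, so q_p = -194/841 - 5*t/29.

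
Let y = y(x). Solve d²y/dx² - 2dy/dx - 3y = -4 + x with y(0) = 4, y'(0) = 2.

y = 14/9 - x/3 + 5*exp(-x)/4 + 43*exp(3*x)/36

Characteristic equation r² - 2r - 3 = 0 factors as (r + 1)(r - 3) = 0, so r = -1, 3.
Hence y_h = C1*exp(-x) + C2*exp(3*x).
For the particular solution try y_p = A0 + A1*x. Substituting and matching coefficients of each power of x gives A0 = 14/9, A1 = -1/3, so y_p = 14/9 - x/3.
General solution: y = 14/9 - x/3 + C1*exp(-x) + C2*exp(3*x).
Apply the initial conditions: y(0) = 14/9 + C1 + C2 = 4 and y'(0) = -1/3 - C1 + 3*C2 = 2. Solving gives C1 = 5/4, C2 = 43/36.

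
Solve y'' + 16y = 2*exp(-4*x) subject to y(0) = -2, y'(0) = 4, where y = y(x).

Characteristic equation r² + 16 = 0 has discriminant (0)² - 4·(16) = -64 < 0, so r = ± 4i.
Hence y_h = C1*cos(4*x) + C2*sin(4*x).
Try y_p = A*exp(-4*x). Substituting into the equation and dividing by exp(-4*x) gives A = 1/16, so y_p = exp(-4*x)/16.
General solution: y = exp(-4*x)/16 + C1*cos(4*x) + C2*sin(4*x).
Apply the initial conditions: y(0) = 1/16 + C1 = -2 and y'(0) = -1/4 + 4*C2 = 4. Solving gives C1 = -33/16, C2 = 17/16.

y = -33*cos(4*x)/16 + exp(-4*x)/16 + 17*sin(4*x)/16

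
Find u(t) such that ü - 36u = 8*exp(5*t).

Characteristic equation r² - 36 = 0 factors as (r + 6)(r - 6) = 0, so r = -6, 6.
Hence u_h = C1*exp(-6*t) + C2*exp(6*t).
Try u_p = A*exp(5*t). Substituting into the equation and dividing by exp(5*t) gives A = -8/11, so u_p = -8*exp(5*t)/11.

u = -8*exp(5*t)/11 + C1*exp(-6*t) + C2*exp(6*t)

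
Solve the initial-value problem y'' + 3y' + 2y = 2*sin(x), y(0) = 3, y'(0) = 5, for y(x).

y = 12*exp(-x) - 42*exp(-2*x)/5 - 3*cos(x)/5 + sin(x)/5

Characteristic equation r² + 3r + 2 = 0 factors as (r + 1)(r + 2) = 0, so r = -1, -2.
Hence y_h = C1*exp(-x) + C2*exp(-2*x).
Try y_p = A*cos(x) + B*sin(x). Substituting and equating the coefficients of cos(x) and sin(x) gives A = -3/5, B = 1/5, so y_p = -3*cos(x)/5 + sin(x)/5.
General solution: y = -3*cos(x)/5 + sin(x)/5 + C1*exp(-x) + C2*exp(-2*x).
Apply the initial conditions: y(0) = -3/5 + C1 + C2 = 3 and y'(0) = 1/5 - C1 - 2*C2 = 5. Solving gives C1 = 12, C2 = -42/5.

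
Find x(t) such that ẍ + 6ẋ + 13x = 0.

Characteristic equation r² + 6r + 13 = 0 has discriminant (6)² - 4·(13) = -16 < 0, so r = -3 ± 2i.
Hence x_h = C1*cos(2*t)*exp(-3*t) + C2*exp(-3*t)*sin(2*t).

x = C1*cos(2*t)*exp(-3*t) + C2*exp(-3*t)*sin(2*t)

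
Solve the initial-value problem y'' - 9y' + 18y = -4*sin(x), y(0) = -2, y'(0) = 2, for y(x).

y = -68*exp(3*x)/15 - 34*sin(x)/185 - 18*cos(x)/185 + 292*exp(6*x)/111

Characteristic equation r² - 9r + 18 = 0 factors as (r - 3)(r - 6) = 0, so r = 3, 6.
Hence y_h = C1*exp(3*x) + C2*exp(6*x).
Try y_p = A*cos(x) + B*sin(x). Substituting and equating the coefficients of cos(x) and sin(x) gives A = -18/185, B = -34/185, so y_p = -34*sin(x)/185 - 18*cos(x)/185.
General solution: y = -34*sin(x)/185 - 18*cos(x)/185 + C1*exp(3*x) + C2*exp(6*x).
Apply the initial conditions: y(0) = -18/185 + C1 + C2 = -2 and y'(0) = -34/185 + 3*C1 + 6*C2 = 2. Solving gives C1 = -68/15, C2 = 292/111.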